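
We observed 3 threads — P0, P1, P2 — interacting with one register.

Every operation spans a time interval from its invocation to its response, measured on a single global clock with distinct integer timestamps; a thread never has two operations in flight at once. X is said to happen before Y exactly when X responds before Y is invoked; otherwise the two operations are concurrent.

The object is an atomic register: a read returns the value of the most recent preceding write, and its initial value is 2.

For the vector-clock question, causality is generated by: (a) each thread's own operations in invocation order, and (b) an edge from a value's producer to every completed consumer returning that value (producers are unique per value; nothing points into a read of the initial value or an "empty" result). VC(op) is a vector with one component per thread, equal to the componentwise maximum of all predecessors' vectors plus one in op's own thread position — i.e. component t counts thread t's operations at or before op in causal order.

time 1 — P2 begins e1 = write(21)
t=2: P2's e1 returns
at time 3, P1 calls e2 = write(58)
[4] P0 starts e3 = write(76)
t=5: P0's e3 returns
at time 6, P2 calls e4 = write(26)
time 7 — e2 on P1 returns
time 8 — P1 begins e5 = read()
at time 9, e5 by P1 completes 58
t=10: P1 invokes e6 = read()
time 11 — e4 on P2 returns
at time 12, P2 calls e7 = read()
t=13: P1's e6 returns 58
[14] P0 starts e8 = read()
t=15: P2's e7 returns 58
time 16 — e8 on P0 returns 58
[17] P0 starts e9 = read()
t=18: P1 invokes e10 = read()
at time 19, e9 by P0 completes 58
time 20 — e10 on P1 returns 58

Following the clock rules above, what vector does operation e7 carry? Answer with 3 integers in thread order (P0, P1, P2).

e1 (invocation 1): nothing precedes it; P2's component alone gives (0, 0, 1)
e2 (invocation 3): nothing precedes it; P1's component alone gives (0, 1, 0)
e3 (invocation 4): nothing precedes it; P0's component alone gives (1, 0, 0)
from VC(e1)=(0, 0, 1), e4 (invoked 6) maxes components and bumps P2 → (0, 0, 2)
from VC(e2)=(0, 1, 0), e5 (invoked 8) maxes components and bumps P1 → (0, 2, 0)
from VC(e2)=(0, 1, 0), VC(e5)=(0, 2, 0), e6 (invoked 10) maxes components and bumps P1 → (0, 3, 0)
from VC(e2)=(0, 1, 0), VC(e3)=(1, 0, 0), e8 (invoked 14) maxes components and bumps P0 → (2, 1, 0)
from VC(e2)=(0, 1, 0), VC(e4)=(0, 0, 2), e7 (invoked 12) maxes components and bumps P2 → (0, 1, 3)
from VC(e2)=(0, 1, 0), VC(e6)=(0, 3, 0), e10 (invoked 18) maxes components and bumps P1 → (0, 4, 0)
from VC(e2)=(0, 1, 0), VC(e8)=(2, 1, 0), e9 (invoked 17) maxes components and bumps P0 → (3, 1, 0)
target: VC(e7) = (0, 1, 3)

(0, 1, 3)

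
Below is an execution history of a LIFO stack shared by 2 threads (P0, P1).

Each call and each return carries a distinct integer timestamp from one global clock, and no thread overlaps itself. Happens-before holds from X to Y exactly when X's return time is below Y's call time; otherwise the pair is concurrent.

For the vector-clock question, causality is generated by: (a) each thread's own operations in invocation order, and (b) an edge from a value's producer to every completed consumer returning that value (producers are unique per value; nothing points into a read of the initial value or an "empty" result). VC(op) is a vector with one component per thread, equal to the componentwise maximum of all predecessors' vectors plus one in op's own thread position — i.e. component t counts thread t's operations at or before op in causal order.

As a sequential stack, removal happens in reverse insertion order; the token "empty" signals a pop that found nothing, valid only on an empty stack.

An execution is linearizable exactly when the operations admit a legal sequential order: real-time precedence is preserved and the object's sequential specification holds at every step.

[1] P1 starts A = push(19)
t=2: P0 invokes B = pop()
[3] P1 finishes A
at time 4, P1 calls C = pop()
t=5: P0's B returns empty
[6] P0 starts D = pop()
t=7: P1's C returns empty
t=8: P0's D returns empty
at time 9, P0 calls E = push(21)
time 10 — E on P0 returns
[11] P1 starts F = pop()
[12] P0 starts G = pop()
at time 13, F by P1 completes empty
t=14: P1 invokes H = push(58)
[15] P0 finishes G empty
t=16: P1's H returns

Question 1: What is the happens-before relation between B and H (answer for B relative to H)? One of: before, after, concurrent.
B spans [2,5], H spans [14,16]
resp(B)=5 < inv(H)=14

before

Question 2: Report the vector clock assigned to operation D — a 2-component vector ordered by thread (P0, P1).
VC(A, invoked at 1): no causal predecessors; +1 on P1 → (0, 1)
VC(B, invoked at 2): no causal predecessors; +1 on P0 → (1, 0)
from VC(A)=(0, 1), C (invoked 4) maxes components and bumps P1 → (0, 2)
from VC(B)=(1, 0), D (invoked 6) maxes components and bumps P0 → (2, 0)
from VC(C)=(0, 2), F (invoked 11) maxes components and bumps P1 → (0, 3)
from VC(D)=(2, 0), E (invoked 9) maxes components and bumps P0 → (3, 0)
from VC(F)=(0, 3), H (invoked 14) maxes components and bumps P1 → (0, 4)
from VC(E)=(3, 0), G (invoked 12) maxes components and bumps P0 → (4, 0)
target: VC(D) = (2, 0)

(2, 0)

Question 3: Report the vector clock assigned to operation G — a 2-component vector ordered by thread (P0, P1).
no predecessors for A (invoked 1): P1 increments from zero → (0, 1)
no predecessors for B (invoked 2): P0 increments from zero → (1, 0)
merge at C (invoked 4): VC(A)=(0, 1), own-thread bump on P1 → (0, 2)
merge at D (invoked 6): VC(B)=(1, 0), own-thread bump on P0 → (2, 0)
merge at F (invoked 11): VC(C)=(0, 2), own-thread bump on P1 → (0, 3)
merge at E (invoked 9): VC(D)=(2, 0), own-thread bump on P0 → (3, 0)
merge at H (invoked 14): VC(F)=(0, 3), own-thread bump on P1 → (0, 4)
merge at G (invoked 12): VC(E)=(3, 0), own-thread bump on P0 → (4, 0)
target: VC(G) = (4, 0)

(4, 0)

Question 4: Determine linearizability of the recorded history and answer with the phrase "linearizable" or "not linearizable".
prefix check: 1..7 passes, 1..8 fails once D's time-8 response joins
4 completed operations, 5 real-time-consistent orders — every LIFO stack replay fails
take A, B, C, D: step 2 already fails, because B pop() → empty cannot occur there
take A, B, D, C: step 2 already fails, because B pop() → empty cannot occur there

not linearizable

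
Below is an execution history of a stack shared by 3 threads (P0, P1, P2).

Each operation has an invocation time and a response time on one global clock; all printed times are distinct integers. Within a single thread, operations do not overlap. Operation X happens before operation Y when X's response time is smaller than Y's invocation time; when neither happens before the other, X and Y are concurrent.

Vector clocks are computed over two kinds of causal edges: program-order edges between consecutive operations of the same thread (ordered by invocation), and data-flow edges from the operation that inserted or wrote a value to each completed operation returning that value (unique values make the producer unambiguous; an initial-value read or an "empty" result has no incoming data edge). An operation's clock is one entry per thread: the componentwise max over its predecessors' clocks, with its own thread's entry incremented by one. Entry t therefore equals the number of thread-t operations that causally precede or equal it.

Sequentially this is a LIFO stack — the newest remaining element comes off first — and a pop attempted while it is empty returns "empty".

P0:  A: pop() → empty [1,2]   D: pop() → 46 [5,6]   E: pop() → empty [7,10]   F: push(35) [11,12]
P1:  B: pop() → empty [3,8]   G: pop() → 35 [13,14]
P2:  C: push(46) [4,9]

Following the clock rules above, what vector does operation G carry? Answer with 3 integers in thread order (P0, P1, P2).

VC(C, invoked at 4): no causal predecessors; +1 on P2 → (0, 0, 1)
VC(B, invoked at 3): no causal predecessors; +1 on P1 → (0, 1, 0)
VC(A, invoked at 1): no causal predecessors; +1 on P0 → (1, 0, 0)
D (invocation 5): componentwise max over VC(A)=(1, 0, 0), VC(C)=(0, 0, 1), +1 at P0, giving (2, 0, 1)
E (invocation 7): componentwise max over VC(D)=(2, 0, 1), +1 at P0, giving (3, 0, 1)
F (invocation 11): componentwise max over VC(E)=(3, 0, 1), +1 at P0, giving (4, 0, 1)
G (invocation 13): componentwise max over VC(B)=(0, 1, 0), VC(F)=(4, 0, 1), +1 at P1, giving (4, 2, 1)
target: VC(G) = (4, 2, 1)

(4, 2, 1)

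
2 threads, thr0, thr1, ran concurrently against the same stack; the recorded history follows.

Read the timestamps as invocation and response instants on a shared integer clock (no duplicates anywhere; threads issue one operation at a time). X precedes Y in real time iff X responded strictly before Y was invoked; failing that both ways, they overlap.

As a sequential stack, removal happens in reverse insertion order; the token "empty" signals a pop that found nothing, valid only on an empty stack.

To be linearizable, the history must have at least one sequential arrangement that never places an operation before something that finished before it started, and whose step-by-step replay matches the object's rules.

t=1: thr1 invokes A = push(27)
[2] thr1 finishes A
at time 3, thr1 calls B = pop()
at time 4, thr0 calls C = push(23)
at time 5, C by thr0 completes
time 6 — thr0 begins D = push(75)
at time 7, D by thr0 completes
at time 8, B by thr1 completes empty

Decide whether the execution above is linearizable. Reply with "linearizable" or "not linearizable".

the violation lands at event 8, B's response at time 8: events 1..7 linearize, events 1..8 do not
checked exhaustively: 3 real-time-consistent orders of 4 completed operations, zero legal stack replays
e.g. A, B, C, D: illegal at step 2, since B pop() → empty cannot apply there
e.g. A, C, B, D: illegal at step 3, since B pop() → empty cannot apply there

not linearizable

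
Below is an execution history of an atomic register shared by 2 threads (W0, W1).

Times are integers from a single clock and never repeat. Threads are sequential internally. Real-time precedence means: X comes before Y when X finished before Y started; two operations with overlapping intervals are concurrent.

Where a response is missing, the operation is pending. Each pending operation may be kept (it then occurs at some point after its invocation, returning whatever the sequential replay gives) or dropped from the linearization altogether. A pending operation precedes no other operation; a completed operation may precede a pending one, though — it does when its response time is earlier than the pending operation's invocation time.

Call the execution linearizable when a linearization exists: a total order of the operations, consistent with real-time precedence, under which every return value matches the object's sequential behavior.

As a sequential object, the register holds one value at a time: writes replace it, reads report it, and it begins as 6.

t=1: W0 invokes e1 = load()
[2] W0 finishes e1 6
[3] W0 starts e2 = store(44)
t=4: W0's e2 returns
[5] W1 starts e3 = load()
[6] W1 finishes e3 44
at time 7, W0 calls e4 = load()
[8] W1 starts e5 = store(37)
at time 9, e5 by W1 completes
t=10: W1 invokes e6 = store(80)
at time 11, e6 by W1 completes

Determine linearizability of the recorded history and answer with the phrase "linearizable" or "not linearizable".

witness order: e1, e2, e3, e4, e5, e6
step 1: e1 load() → 6 — value 6
step 2: e2 store(44) — value 44
step 3: e3 load() → 44 — value 44
step 4: e4 load() (pending, included) — value 44
step 5: e5 store(37) — value 37
step 6: e6 store(80) — value 80

linearizable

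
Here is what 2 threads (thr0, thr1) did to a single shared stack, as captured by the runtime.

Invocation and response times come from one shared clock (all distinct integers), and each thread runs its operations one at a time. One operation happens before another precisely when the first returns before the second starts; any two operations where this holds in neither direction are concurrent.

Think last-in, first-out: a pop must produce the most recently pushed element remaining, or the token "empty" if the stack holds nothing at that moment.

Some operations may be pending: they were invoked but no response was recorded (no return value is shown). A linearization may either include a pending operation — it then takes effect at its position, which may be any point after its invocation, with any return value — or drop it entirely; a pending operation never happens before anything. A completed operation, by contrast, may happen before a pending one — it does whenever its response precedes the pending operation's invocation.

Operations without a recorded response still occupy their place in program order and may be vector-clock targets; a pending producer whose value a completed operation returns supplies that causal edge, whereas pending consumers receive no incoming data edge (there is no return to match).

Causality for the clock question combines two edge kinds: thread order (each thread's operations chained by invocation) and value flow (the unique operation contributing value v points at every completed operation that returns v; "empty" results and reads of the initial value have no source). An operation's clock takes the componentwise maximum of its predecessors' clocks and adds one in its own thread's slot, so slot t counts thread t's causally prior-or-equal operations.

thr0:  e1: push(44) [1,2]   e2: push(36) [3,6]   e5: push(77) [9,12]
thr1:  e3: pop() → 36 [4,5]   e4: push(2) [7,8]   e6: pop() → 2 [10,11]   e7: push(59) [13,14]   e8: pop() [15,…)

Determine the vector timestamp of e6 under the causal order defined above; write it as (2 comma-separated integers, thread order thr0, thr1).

e1, invoked 1, has no incoming edges; only thr0's bump applies → (1, 0)
merge at e2 (invoked 3): VC(e1)=(1, 0), own-thread bump on thr0 → (2, 0)
merge at e3 (invoked 4): VC(e2)=(2, 0), own-thread bump on thr1 → (2, 1)
merge at e5 (invoked 9): VC(e2)=(2, 0), own-thread bump on thr0 → (3, 0)
merge at e4 (invoked 7): VC(e3)=(2, 1), own-thread bump on thr1 → (2, 2)
merge at e6 (invoked 10): VC(e4)=(2, 2), own-thread bump on thr1 → (2, 3)
merge at e7 (invoked 13): VC(e6)=(2, 3), own-thread bump on thr1 → (2, 4)
merge at e8 (invoked 15): VC(e7)=(2, 4), own-thread bump on thr1 → (2, 5)
target: VC(e6) = (2, 3)

(2, 3)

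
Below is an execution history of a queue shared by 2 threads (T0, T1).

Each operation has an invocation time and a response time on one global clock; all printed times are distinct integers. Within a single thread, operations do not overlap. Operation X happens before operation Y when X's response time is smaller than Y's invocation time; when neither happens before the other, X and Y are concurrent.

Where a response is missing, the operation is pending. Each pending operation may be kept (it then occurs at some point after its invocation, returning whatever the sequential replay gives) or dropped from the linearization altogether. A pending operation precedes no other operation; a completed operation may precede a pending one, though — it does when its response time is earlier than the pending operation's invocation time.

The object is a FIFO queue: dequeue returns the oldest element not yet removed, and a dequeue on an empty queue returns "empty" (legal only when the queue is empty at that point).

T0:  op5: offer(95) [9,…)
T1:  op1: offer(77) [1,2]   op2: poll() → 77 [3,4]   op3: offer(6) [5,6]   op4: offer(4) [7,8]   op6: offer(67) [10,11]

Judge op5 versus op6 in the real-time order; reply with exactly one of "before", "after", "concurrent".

op5 spans [9,…), op6 spans [10,11]
the intervals overlap in both directions

concurrent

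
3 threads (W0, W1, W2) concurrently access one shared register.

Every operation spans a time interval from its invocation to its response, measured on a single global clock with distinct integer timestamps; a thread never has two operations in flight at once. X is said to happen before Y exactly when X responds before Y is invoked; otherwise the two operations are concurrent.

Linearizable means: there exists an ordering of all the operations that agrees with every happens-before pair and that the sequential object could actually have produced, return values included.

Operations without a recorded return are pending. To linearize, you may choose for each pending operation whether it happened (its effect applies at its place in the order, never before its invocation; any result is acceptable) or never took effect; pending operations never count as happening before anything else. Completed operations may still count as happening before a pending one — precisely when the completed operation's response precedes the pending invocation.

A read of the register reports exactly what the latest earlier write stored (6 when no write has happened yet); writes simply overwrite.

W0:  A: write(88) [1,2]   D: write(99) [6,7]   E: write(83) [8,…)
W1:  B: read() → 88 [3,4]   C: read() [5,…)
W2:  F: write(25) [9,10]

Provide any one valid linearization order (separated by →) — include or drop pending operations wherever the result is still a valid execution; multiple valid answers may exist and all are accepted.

1. A write(88), leaving value 88
2. B read() → 88, leaving value 88
3. C read() (pending, included), leaving value 88
4. D write(99), leaving value 99
5. E write(83) (pending, included), leaving value 83
6. F write(25), leaving value 25

A → B → C → D → E → F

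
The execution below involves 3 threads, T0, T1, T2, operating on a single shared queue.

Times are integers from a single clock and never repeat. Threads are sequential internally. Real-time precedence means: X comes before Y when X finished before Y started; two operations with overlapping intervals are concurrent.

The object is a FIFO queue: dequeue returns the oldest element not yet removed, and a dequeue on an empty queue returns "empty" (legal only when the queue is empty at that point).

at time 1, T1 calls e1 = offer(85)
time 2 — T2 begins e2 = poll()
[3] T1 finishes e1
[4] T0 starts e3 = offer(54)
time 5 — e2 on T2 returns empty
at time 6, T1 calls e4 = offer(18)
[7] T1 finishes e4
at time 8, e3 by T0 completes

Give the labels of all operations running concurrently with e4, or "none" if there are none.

e4 runs from 6 to 7; window-overlapping ops are concurrent
e1 [1,3]: before
e2 [2,5]: before
e3 [4,8]: concurrent

e3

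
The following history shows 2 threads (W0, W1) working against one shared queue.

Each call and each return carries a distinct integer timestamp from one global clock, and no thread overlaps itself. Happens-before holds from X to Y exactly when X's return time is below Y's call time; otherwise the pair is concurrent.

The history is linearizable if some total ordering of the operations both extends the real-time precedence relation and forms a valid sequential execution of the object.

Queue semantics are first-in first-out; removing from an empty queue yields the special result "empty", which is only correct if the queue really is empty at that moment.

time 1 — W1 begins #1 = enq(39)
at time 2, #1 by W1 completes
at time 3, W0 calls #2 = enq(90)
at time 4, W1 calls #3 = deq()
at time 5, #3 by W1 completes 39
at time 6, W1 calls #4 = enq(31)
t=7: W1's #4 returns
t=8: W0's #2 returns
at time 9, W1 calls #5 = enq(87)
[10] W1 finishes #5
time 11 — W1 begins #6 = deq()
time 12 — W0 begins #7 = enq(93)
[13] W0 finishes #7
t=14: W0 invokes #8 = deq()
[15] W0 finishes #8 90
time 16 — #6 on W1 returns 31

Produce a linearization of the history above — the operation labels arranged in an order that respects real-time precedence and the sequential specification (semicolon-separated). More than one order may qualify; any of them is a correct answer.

#1; #2; #3; #4; #5; #7; #8; #6

1. #1 enq(39), leaving queue <39>
2. #2 enq(90), leaving queue <39,90>
3. #3 deq() → 39, leaving queue <90>
4. #4 enq(31), leaving queue <90,31>
5. #5 enq(87), leaving queue <90,31,87>
6. #7 enq(93), leaving queue <90,31,87,93>
7. #8 deq() → 90, leaving queue <31,87,93>
8. #6 deq() → 31, leaving queue <87,93>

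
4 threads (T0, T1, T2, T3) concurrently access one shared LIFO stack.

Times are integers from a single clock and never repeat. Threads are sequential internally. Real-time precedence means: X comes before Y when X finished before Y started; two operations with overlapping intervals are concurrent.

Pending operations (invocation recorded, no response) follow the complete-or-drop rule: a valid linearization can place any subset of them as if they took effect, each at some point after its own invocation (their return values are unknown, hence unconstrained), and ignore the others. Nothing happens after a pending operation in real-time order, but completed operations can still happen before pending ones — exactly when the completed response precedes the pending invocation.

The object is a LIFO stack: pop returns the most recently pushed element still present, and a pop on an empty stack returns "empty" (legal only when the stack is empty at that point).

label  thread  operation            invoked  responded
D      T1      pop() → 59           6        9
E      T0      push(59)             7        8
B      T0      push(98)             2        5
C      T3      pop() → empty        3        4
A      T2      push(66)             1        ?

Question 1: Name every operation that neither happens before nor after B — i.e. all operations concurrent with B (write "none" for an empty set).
concurrent with B ([2,5]): every op whose interval crosses 2..5
A [1,…): concurrent
C [3,4]: concurrent
D [6,9]: after
E [7,8]: after

A, C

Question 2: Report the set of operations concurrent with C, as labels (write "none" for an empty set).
overlap test against C [3,4]: concurrent iff the interval meets 3..4
A [1,…): concurrent
B [2,5]: concurrent
D [6,9]: after
E [7,8]: after

A, B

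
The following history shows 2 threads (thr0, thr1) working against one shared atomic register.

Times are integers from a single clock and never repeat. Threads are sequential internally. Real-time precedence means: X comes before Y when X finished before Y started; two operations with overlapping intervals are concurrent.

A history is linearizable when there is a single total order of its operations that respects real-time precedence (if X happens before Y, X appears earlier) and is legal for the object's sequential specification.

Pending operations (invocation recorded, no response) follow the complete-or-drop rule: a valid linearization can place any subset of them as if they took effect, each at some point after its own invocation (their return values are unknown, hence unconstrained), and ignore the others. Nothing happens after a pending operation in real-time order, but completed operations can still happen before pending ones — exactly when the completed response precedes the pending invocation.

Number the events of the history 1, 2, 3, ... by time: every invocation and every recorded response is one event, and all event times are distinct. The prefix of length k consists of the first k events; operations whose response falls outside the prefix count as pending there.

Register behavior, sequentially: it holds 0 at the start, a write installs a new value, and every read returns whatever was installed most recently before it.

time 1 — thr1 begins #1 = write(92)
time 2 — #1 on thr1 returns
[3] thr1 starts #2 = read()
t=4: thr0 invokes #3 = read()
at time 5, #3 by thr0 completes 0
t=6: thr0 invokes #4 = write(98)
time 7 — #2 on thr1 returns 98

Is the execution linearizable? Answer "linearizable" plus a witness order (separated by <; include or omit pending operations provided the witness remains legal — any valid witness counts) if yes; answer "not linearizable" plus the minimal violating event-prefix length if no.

not linearizable — minimal violating prefix: 5 events

prefix check: 1..4 passes, 1..5 fails once #3's time-5 response joins
a single order respects real time; the 2 completed atomic register operations fail replay along it
every completion of the 1 pending operation (#2) was checked; none linearizes
e.g. #1, #3 (pending dropped): illegal at step 2, since #3 read() → 0 cannot apply there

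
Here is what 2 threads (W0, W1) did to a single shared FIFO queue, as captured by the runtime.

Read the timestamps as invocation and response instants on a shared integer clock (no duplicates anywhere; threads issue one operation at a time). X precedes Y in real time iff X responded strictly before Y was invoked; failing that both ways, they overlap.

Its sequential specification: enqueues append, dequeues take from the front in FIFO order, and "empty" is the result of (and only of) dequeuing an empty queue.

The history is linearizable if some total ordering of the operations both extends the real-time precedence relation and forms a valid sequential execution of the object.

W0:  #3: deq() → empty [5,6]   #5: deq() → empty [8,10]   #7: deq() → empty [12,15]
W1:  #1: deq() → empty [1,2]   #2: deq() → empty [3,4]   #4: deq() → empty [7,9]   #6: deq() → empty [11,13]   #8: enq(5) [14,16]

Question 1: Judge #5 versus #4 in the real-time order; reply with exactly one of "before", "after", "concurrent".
concurrent

#5 spans [8,10], #4 spans [7,9]
the intervals overlap in both directions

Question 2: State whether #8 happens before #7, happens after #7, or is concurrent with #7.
concurrent

#8 spans [14,16], #7 spans [12,15]
the intervals overlap in both directions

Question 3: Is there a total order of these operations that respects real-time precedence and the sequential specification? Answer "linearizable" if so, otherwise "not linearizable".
linearizable

a witness: #1, #2, #3, #4, #5, #6, #7, #8
step 1: #1 deq() → empty — queue <>
step 2: #2 deq() → empty — queue <>
step 3: #3 deq() → empty — queue <>
step 4: #4 deq() → empty — queue <>
step 5: #5 deq() → empty — queue <>
step 6: #6 deq() → empty — queue <>
step 7: #7 deq() → empty — queue <>
step 8: #8 enq(5) — queue <5>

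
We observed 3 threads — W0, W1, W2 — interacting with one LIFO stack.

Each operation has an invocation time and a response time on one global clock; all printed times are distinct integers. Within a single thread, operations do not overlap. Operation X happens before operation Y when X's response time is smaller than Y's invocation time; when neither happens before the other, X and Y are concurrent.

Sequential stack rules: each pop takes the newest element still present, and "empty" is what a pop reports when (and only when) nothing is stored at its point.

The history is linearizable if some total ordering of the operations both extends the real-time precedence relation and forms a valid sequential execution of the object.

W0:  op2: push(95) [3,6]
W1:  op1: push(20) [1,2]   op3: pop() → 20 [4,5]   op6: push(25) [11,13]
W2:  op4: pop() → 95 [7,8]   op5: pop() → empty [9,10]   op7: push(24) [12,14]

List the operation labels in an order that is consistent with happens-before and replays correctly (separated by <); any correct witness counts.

1. op1 push(20), leaving stack <20>
2. op3 pop() → 20, leaving stack <>
3. op2 push(95), leaving stack <95>
4. op4 pop() → 95, leaving stack <>
5. op5 pop() → empty, leaving stack <>
6. op6 push(25), leaving stack <25>
7. op7 push(24), leaving stack <25,24>

op1 < op3 < op2 < op4 < op5 < op6 < op7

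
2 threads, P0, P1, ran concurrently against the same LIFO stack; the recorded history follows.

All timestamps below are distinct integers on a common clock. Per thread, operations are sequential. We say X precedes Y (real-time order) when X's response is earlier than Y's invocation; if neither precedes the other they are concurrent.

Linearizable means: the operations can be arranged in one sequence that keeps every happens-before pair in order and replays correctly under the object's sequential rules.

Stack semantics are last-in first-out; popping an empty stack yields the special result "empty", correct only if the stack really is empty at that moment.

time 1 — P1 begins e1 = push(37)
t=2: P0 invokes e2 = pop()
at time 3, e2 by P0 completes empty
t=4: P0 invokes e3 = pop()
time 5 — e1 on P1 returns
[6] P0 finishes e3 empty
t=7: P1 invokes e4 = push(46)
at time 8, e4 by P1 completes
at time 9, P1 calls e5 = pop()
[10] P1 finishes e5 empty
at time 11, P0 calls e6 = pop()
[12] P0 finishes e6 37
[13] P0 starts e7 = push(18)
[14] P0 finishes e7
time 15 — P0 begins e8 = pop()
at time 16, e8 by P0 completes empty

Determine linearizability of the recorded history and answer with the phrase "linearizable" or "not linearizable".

not linearizable

events 1..9 are fine; event 10 — the response of e5 at time 10 — makes the prefix non-linearizable
real-time-consistent orders of the 5 completed operations: 3 — all fail the LIFO stack replay
for example e1, e2, e3, e4, e5 fails at step 2: e2 pop() → empty is not legal there
for example e2, e1, e3, e4, e5 fails at step 3: e3 pop() → empty is not legal there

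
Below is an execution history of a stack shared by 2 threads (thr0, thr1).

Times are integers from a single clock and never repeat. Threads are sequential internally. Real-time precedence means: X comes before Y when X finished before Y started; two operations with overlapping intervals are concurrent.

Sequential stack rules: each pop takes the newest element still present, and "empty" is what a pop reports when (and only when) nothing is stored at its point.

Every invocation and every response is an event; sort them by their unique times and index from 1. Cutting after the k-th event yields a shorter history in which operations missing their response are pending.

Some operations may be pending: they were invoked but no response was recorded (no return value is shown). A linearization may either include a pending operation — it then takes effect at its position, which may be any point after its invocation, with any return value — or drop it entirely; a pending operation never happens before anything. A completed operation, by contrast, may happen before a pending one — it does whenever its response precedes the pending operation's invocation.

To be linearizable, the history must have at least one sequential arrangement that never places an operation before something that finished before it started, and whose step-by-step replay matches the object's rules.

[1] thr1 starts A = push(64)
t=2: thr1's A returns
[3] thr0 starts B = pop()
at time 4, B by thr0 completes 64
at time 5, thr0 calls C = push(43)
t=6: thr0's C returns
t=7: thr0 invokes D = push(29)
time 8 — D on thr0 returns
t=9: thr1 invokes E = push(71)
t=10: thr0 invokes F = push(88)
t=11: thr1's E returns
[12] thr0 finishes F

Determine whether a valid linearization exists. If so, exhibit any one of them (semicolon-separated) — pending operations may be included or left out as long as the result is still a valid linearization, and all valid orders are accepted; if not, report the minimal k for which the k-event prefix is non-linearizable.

1. A push(64), leaving stack <64>
2. B pop() → 64, leaving stack <>
3. C push(43), leaving stack <43>
4. D push(29), leaving stack <43,29>
5. E push(71), leaving stack <43,29,71>
6. F push(88), leaving stack <43,29,71,88>

linearizable — witness: A; B; C; D; E; F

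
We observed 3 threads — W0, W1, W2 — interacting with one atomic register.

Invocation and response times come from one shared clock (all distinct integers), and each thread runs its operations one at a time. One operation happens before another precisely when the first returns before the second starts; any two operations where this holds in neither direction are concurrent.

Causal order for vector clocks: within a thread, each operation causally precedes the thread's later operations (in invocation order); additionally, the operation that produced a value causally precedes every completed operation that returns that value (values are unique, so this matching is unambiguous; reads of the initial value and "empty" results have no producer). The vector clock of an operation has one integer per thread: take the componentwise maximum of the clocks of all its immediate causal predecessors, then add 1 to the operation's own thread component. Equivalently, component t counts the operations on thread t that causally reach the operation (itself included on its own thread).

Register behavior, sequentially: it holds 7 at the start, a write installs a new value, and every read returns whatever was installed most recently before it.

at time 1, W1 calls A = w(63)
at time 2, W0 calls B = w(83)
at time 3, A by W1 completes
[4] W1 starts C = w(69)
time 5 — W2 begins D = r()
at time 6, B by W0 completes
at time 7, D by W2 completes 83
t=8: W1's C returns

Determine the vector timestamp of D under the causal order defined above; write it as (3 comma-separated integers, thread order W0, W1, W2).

A, invoked 1, has no incoming edges; only W1's bump applies → (0, 1, 0)
B, invoked 2, has no incoming edges; only W0's bump applies → (1, 0, 0)
merge at C (invoked 4): VC(A)=(0, 1, 0), own-thread bump on W1 → (0, 2, 0)
merge at D (invoked 5): VC(B)=(1, 0, 0), own-thread bump on W2 → (1, 0, 1)
target: VC(D) = (1, 0, 1)

(1, 0, 1)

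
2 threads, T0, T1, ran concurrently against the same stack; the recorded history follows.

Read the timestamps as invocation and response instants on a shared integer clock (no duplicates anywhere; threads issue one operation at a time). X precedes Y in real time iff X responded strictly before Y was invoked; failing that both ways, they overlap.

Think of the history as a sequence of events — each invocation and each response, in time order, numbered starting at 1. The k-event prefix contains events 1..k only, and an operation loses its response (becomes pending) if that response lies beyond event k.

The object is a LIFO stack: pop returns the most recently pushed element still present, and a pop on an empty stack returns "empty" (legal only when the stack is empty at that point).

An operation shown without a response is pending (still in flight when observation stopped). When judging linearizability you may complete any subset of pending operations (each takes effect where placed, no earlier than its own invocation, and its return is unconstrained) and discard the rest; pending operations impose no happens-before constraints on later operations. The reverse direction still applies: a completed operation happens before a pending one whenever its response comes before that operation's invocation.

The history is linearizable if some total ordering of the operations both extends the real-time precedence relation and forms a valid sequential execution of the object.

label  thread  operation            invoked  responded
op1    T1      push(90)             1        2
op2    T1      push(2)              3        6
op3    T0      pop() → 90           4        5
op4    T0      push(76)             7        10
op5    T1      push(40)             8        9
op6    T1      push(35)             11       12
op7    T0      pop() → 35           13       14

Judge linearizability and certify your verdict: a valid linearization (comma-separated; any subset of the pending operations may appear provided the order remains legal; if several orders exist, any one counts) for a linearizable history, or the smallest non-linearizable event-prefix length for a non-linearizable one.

linearizable — witness: op1, op3, op2, op4, op5, op6, op7

1. op1 push(90), leaving stack <90>
2. op3 pop() → 90, leaving stack <>
3. op2 push(2), leaving stack <2>
4. op4 push(76), leaving stack <2,76>
5. op5 push(40), leaving stack <2,76,40>
6. op6 push(35), leaving stack <2,76,40,35>
7. op7 pop() → 35, leaving stack <2,76,40>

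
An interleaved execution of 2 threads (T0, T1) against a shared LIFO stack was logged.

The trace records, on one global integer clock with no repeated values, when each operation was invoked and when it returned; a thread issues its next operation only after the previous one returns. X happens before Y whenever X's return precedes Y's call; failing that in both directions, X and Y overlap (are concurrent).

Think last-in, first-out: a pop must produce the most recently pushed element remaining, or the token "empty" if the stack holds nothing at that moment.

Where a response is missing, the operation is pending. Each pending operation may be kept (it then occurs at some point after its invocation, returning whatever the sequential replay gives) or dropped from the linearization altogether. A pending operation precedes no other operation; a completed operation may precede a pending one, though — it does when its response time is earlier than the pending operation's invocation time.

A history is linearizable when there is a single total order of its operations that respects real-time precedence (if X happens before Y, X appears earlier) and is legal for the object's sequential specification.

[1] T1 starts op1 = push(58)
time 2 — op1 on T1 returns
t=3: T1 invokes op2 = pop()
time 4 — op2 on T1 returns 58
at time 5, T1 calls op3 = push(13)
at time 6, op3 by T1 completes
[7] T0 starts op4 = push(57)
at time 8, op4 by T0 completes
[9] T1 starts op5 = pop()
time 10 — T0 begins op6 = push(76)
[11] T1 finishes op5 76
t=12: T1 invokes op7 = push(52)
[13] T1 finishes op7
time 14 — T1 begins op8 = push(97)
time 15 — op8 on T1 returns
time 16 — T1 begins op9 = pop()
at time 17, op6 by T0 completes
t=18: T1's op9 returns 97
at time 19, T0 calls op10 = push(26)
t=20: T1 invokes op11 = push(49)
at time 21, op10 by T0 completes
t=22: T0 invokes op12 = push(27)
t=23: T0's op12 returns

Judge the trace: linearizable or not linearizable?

linearizable

a witness: op1, op2, op3, op4, op6, op5, op7, op8, op9, op10, op11, op12
after step 1 (op1 push(58)): stack <58>
after step 2 (op2 pop() → 58): stack <>
after step 3 (op3 push(13)): stack <13>
after step 4 (op4 push(57)): stack <13,57>
after step 5 (op6 push(76)): stack <13,57,76>
after step 6 (op5 pop() → 76): stack <13,57>
after step 7 (op7 push(52)): stack <13,57,52>
after step 8 (op8 push(97)): stack <13,57,52,97>
after step 9 (op9 pop() → 97): stack <13,57,52>
after step 10 (op10 push(26)): stack <13,57,52,26>
after step 11 (op11 push(49) (pending, included)): stack <13,57,52,26,49>
after step 12 (op12 push(27)): stack <13,57,52,26,49,27>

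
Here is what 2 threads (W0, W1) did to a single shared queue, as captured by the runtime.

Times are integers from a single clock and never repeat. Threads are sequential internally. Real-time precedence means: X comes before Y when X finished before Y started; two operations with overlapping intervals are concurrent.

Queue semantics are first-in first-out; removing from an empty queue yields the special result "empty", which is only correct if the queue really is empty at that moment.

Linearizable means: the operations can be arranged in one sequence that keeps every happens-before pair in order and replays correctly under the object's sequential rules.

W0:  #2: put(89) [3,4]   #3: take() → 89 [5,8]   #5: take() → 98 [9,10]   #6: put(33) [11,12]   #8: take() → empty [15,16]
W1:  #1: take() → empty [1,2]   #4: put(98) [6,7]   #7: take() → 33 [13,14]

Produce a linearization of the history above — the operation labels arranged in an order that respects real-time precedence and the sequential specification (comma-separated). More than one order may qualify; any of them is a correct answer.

#1, #2, #3, #4, #5, #6, #7, #8

1. #1 take() → empty, leaving queue <>
2. #2 put(89), leaving queue <89>
3. #3 take() → 89, leaving queue <>
4. #4 put(98), leaving queue <98>
5. #5 take() → 98, leaving queue <>
6. #6 put(33), leaving queue <33>
7. #7 take() → 33, leaving queue <>
8. #8 take() → empty, leaving queue <>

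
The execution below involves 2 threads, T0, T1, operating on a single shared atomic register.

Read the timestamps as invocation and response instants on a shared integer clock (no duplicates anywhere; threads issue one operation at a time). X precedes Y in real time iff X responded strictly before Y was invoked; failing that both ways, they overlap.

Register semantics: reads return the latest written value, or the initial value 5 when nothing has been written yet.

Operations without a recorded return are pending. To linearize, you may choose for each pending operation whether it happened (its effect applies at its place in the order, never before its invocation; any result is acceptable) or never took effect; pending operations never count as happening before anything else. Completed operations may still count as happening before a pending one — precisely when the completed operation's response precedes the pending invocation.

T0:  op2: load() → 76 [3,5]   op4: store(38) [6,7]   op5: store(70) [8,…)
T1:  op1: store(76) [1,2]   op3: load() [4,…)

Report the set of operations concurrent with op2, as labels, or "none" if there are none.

op3

op2 runs from 3 to 5; window-overlapping ops are concurrent
op1 [1,2]: before
op3 [4,…): concurrent
op4 [6,7]: after
op5 [8,…): after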